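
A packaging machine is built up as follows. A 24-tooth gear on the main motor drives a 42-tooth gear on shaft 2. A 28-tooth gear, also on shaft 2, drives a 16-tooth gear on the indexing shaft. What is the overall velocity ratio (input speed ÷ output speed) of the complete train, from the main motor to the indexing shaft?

1

Each stage contributes driven/driver: gear mesh 42/24 = 1.75, gear mesh 16/28 = 0.57143.
Overall: 1.75 × 0.57143 = 1.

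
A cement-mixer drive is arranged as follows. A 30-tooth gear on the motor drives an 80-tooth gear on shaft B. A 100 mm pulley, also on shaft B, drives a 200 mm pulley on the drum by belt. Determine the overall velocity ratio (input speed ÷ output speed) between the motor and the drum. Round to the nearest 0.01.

5.33

Each stage contributes driven/driver: gear mesh 80/30 = 2.6667, belt 200/100 = 2.
Overall: 2.6667 × 2 = 5.3333.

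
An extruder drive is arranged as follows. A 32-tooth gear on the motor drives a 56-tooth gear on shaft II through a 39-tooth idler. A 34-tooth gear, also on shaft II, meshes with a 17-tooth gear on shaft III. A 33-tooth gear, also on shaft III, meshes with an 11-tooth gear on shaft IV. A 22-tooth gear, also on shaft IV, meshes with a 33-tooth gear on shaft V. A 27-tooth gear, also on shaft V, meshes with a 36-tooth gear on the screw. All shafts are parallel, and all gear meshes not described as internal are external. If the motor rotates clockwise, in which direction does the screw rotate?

clockwise

the motor → shaft II: driver → idler → driven is 2 external meshes, 2 reversals → CW.
shaft II → shaft III: external mesh, 1 reversal → CCW.
shaft III → shaft IV: external mesh, 1 reversal → CW.
shaft IV → shaft V: external mesh, 1 reversal → CCW.
shaft V → the screw: external mesh, 1 reversal → CW.
6 reversals in total — an even number — so the screw turns the same way as the motor.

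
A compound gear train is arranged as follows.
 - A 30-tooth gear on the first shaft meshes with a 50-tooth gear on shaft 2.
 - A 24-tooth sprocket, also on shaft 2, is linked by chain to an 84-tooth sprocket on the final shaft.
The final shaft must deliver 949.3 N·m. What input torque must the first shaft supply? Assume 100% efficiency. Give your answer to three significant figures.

Overall ratio R = 1.6667 × 3.5 = 5.8333.
Input torque = output torque / R = 949.3 / 5.8333 = 162.74 N·m.

163 N·m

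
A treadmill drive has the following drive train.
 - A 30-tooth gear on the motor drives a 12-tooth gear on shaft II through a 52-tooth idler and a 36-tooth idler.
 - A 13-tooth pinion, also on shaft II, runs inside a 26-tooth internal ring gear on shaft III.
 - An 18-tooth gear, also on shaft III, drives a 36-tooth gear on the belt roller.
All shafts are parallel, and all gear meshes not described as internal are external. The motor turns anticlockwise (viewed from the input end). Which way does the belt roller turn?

anticlockwise

the motor → shaft II: driver → idler → idler → driven is 3 external meshes, 3 reversals → CW.
shaft II → shaft III: internal mesh, same direction → CW.
shaft III → the belt roller: external mesh, 1 reversal → CCW.
4 reversals in total — an even number — so the belt roller turns the same way as the motor.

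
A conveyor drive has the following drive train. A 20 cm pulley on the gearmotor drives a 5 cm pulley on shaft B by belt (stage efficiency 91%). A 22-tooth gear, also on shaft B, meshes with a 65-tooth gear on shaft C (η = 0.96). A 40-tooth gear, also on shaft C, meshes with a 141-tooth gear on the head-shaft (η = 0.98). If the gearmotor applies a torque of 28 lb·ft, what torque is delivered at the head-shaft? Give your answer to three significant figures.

After the belt (5/20): 28 × 0.25 × 0.91 = 6.37 lb·ft
After the gear mesh (65/22): 6.37 × 2.9545 × 0.96 = 18.068 lb·ft
After the gear mesh (141/40): 18.068 × 3.525 × 0.98 = 62.415 lb·ft

62.4 lb·ft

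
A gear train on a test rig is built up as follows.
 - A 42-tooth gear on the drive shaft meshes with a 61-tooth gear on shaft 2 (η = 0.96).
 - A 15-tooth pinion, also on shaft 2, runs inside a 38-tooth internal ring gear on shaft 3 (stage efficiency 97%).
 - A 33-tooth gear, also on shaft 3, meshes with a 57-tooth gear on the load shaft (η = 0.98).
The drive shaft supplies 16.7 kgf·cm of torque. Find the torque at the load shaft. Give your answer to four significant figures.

After the gear mesh (61/42): 16.7 × 1.4524 × 0.96 = 23.285 kgf·cm
After the internal gear (38/15): 23.285 × 2.5333 × 0.97 = 57.218 kgf·cm
After the gear mesh (57/33): 57.218 × 1.7273 × 0.98 = 96.854 kgf·cm

96.85 kgf·cm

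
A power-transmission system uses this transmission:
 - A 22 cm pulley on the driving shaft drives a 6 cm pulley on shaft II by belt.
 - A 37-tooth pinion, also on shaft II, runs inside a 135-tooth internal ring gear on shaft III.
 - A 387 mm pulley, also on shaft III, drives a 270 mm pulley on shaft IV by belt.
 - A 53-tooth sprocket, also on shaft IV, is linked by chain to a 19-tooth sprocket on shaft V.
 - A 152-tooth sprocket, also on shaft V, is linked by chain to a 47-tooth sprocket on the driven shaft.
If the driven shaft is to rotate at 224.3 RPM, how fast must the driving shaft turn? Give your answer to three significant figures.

Overall ratio R = 0.27273 × 3.6486 × 0.69767 × 0.35849 × 0.30921 = 0.076957.
Required input speed = output speed × R = 224.3 × 0.076957 = 17.261 RPM.

17.3 RPM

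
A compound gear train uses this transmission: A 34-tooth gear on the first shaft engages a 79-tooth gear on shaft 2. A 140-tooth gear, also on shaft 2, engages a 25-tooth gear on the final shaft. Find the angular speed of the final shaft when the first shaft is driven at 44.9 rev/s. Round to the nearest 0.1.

108.2 rev/s

the first shaft → shaft 2 (gear mesh, 79/34): 44.9 ÷ 2.3235 = 19.324 rev/s
shaft 2 → the final shaft (gear mesh, 25/140): 19.324 ÷ 0.17857 = 108.21 rev/s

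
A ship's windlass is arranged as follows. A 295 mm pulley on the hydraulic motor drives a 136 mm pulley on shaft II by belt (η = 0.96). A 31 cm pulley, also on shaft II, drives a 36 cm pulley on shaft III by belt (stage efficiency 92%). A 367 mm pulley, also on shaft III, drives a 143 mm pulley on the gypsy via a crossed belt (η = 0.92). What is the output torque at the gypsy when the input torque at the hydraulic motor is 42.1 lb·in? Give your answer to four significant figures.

Belt: ratio = 136/295 = 0.46102; torque at shaft II = 42.1 × 0.46102 × 0.96 = 18.632 lb·in.
Belt: ratio = 36/31 = 1.1613; torque at shaft III = 18.632 × 1.1613 × 0.92 = 19.907 lb·in.
Belt: ratio = 143/367 = 0.38965; torque at the gypsy = 19.907 × 0.38965 × 0.92 = 7.136 lb·in.

7.136 lb·in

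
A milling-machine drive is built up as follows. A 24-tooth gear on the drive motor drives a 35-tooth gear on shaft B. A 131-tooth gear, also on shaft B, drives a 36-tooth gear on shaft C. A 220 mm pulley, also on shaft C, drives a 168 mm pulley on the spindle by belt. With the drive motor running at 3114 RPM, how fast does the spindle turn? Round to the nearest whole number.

Gear mesh: ratio = 35/24 = 1.4583, so shaft B turns at 3114 / 1.4583 = 2135.3 RPM.
Gear mesh: ratio = 36/131 = 0.27481, so shaft C turns at 2135.3 / 0.27481 = 7770.2 RPM.
Belt: ratio = 168/220 = 0.76364, so the spindle turns at 7770.2 / 0.76364 = 10175 RPM.

10175 RPM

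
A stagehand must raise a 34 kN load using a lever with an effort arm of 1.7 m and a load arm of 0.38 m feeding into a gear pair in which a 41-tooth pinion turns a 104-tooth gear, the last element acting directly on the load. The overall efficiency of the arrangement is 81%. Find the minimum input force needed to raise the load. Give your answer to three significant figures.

Lever MA = effort arm / load arm = 1.7/0.38 = 4.4737.
Gear pair MA = 104/41 = 2.5366.
Combined ideal MA = 4.4737 × 2.5366 = 11.348.
Actual MA = 11.348 × 0.81 = 9.1918.
Effort = load / actual MA = 34 / 9.1918 = 3.699 kN.

3.70 kN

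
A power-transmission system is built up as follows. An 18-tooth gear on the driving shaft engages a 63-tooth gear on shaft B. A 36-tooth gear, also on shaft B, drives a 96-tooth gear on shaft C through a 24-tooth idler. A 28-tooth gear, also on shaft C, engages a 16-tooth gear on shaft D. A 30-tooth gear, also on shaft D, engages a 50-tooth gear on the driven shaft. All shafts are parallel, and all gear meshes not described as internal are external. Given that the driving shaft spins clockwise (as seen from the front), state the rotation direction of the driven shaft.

the driving shaft → shaft B: external mesh, 1 reversal → CCW.
shaft B → shaft C: driver → idler → driven is 2 external meshes, 2 reversals → CCW.
shaft C → shaft D: external mesh, 1 reversal → CW.
shaft D → the driven shaft: external mesh, 1 reversal → CCW.
5 reversals in total — an odd number — so the driven shaft turns opposite to the driving shaft.

counterclockwise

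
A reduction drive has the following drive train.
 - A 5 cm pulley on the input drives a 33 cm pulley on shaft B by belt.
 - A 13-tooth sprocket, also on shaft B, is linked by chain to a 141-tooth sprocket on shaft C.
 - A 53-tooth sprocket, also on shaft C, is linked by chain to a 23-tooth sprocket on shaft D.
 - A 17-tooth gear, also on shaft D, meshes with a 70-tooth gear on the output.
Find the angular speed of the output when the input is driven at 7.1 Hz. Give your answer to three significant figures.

belt 33/5 = 6.6 → 7.1/6.6 = 1.0758 Hz
chain 141/13 = 10.846 → 1.0758/10.846 = 0.099183 Hz
chain 23/53 = 0.43396 → 0.099183/0.43396 = 0.22855 Hz
gear mesh 70/17 = 4.1176 → 0.22855/4.1176 = 0.055506 Hz

0.0555 Hz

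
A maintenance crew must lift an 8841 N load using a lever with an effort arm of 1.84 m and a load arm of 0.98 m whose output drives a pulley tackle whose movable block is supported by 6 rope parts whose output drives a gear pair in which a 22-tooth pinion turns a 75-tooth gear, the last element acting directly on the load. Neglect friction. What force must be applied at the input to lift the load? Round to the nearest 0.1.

230.2 N

Lever MA = effort arm / load arm = 1.84/0.98 = 1.8776.
Block-and-tackle MA = number of supporting rope parts = 6.
Gear pair MA = 75/22 = 3.4091.
Combined ideal MA = 1.8776 × 6 × 3.4091 = 38.404.
Effort = load / MA = 8841 / 38.404 = 230.21 N.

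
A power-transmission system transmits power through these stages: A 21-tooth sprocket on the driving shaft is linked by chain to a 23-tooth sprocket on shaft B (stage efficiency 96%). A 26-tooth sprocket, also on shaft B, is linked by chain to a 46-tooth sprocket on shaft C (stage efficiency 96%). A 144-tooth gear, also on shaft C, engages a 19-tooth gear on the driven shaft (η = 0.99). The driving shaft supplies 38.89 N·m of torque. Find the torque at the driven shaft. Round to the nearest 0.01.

Chain: ratio = 23/21 = 1.0952; torque at shaft B = 38.89 × 1.0952 × 0.96 = 40.89 N·m.
Chain: ratio = 46/26 = 1.7692; torque at shaft C = 40.89 × 1.7692 × 0.96 = 69.45 N·m.
Gear mesh: ratio = 19/144 = 0.13194; torque at the driven shaft = 69.45 × 0.13194 × 0.99 = 9.0719 N·m.

9.07 N·m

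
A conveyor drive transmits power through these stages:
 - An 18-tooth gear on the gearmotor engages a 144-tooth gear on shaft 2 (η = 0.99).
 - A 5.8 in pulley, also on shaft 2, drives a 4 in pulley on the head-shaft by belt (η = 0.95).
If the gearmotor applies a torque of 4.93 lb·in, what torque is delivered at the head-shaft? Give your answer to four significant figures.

25.58 lb·in

After the gear mesh (144/18): 4.93 × 8 × 0.99 = 39.046 lb·in
After the belt (4/5.8): 39.046 × 0.68966 × 0.95 = 25.582 lb·in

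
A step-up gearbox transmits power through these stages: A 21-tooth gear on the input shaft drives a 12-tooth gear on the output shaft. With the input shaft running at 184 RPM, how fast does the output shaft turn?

322 RPM

Gear mesh: ratio = 12/21 = 0.57143, so the output shaft turns at 184 / 0.57143 = 322 RPM.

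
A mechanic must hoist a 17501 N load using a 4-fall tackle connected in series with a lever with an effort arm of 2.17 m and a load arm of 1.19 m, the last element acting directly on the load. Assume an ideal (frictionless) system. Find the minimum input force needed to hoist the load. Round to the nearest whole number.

Block-and-tackle MA = number of supporting rope parts = 4.
Lever MA = effort arm / load arm = 2.17/1.19 = 1.8235.
Combined ideal MA = 4 × 1.8235 = 7.2941.
Effort = load / MA = 17501 / 7.2941 = 2399.3 N.

2399 N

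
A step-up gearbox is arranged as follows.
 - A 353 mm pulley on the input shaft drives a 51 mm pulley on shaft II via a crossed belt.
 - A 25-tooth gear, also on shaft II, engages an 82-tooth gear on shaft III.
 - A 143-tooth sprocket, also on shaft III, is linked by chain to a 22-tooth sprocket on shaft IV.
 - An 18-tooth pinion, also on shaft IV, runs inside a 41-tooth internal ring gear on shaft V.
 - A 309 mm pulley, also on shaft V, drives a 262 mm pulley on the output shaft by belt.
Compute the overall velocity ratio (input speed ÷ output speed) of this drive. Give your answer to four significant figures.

0.1408

Each stage contributes driven/driver: belt 51/353 = 0.14448, gear mesh 82/25 = 3.28, chain 22/143 = 0.15385, internal gear 41/18 = 2.2778, belt 262/309 = 0.8479.
Overall: 0.14448 × 3.28 × 0.15385 × 2.2778 × 0.8479 = 0.1408.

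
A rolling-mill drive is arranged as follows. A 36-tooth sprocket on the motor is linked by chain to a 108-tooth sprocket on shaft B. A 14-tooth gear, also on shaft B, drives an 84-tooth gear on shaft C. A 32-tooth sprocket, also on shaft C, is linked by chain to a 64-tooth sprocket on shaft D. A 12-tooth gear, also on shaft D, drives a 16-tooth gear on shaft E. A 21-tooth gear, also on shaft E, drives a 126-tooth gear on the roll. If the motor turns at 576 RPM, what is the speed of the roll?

chain 108/36 = 3 → 576/3 = 192 RPM
gear mesh 84/14 = 6 → 192/6 = 32 RPM
chain 64/32 = 2 → 32/2 = 16 RPM
gear mesh 16/12 = 1.3333 → 16/1.3333 = 12 RPM
gear mesh 126/21 = 6 → 12/6 = 2 RPM

2 RPM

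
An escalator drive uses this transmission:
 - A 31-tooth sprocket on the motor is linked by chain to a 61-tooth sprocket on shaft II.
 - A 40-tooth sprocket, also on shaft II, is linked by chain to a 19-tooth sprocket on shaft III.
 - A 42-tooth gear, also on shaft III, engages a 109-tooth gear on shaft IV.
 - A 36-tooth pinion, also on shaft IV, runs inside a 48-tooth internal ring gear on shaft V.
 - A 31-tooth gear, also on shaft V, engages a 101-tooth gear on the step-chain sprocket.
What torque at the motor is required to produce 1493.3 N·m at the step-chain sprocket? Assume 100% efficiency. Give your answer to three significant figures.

142 N·m

Overall ratio R = 1.9677 × 0.475 × 2.5952 × 1.3333 × 3.2581 = 10.537.
Input torque = output torque / R = 1493.3 / 10.537 = 141.71 N·m.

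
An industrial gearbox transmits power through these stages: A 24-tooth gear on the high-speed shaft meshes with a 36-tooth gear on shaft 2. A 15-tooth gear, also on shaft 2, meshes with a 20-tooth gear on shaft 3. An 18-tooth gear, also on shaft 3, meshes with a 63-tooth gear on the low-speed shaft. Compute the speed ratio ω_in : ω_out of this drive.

7

Each stage contributes driven/driver: gear mesh 36/24 = 1.5, gear mesh 20/15 = 1.3333, gear mesh 63/18 = 3.5.
Overall: 1.5 × 1.3333 × 3.5 = 7.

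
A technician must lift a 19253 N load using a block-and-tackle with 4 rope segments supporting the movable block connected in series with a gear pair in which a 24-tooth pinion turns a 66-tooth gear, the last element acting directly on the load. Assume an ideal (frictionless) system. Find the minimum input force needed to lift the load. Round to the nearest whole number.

Block-and-tackle MA = number of supporting rope parts = 4.
Gear pair MA = 66/24 = 2.75.
Combined ideal MA = 4 × 2.75 = 11.
Effort = load / MA = 19253 / 11 = 1750.3 N.

1750 N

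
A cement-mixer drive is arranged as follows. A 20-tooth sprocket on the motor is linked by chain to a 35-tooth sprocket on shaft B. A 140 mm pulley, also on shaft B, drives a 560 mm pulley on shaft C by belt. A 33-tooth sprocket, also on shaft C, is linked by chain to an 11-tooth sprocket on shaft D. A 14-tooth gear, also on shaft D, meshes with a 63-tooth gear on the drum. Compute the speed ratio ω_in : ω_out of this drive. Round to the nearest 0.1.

10.5

Each stage contributes driven/driver: chain 35/20 = 1.75, belt 560/140 = 4, chain 11/33 = 0.33333, gear mesh 63/14 = 4.5.
Overall: 1.75 × 4 × 0.33333 × 4.5 = 10.5.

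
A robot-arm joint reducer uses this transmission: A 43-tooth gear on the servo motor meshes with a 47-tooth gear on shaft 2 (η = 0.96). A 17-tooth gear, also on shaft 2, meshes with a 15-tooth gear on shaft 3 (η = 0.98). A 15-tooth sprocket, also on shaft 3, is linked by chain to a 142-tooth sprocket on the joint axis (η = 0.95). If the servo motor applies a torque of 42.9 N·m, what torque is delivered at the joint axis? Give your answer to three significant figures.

350 N·m

Gear mesh: ratio = 47/43 = 1.093; torque at shaft 2 = 42.9 × 1.093 × 0.96 = 45.015 N·m.
Gear mesh: ratio = 15/17 = 0.88235; torque at shaft 3 = 45.015 × 0.88235 × 0.98 = 38.925 N·m.
Chain: ratio = 142/15 = 9.4667; torque at the joint axis = 38.925 × 9.4667 × 0.95 = 350.06 N·m.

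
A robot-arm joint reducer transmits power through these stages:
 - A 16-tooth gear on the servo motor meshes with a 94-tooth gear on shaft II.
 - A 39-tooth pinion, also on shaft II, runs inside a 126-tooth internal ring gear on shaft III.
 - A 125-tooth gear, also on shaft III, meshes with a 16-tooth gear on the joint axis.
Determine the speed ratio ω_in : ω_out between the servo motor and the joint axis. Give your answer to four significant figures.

Each stage contributes driven/driver: gear mesh 94/16 = 5.875, internal gear 126/39 = 3.2308, gear mesh 16/125 = 0.128.
Overall: 5.875 × 3.2308 × 0.128 = 2.4295.

2.430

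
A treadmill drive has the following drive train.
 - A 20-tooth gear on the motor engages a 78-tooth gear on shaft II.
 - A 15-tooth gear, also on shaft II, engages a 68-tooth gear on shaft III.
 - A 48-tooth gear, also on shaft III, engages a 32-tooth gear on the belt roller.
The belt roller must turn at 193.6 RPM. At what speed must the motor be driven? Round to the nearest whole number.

Overall ratio R = 3.9 × 4.5333 × 0.66667 = 11.787.
Required input speed = output speed × R = 193.6 × 11.787 = 2281.9 RPM.

2282 RPM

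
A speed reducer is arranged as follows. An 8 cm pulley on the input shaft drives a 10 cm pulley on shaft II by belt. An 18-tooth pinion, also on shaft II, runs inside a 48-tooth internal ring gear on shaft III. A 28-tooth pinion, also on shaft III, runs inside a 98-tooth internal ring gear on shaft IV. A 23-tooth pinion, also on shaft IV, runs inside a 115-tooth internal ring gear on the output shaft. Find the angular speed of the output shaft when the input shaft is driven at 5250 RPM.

belt 10/8 = 1.25 → 5250/1.25 = 4200 RPM
internal gear 48/18 = 2.6667 → 4200/2.6667 = 1575 RPM
internal gear 98/28 = 3.5 → 1575/3.5 = 450 RPM
internal gear 115/23 = 5 → 450/5 = 90 RPM

90 RPM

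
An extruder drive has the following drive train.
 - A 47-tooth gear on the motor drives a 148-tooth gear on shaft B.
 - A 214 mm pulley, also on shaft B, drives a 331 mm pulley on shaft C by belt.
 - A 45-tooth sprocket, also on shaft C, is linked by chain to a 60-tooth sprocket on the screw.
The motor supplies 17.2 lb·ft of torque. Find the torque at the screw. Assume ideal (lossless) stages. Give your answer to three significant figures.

112 lb·ft

gear mesh 148/47 = 3.1489 → τ = 17.2·3.1489 = 54.162 lb·ft
belt 331/214 = 1.5467 → τ = 54.162·1.5467 = 83.773 lb·ft
chain 60/45 = 1.3333 → τ = 83.773·1.3333 = 111.7 lb·ft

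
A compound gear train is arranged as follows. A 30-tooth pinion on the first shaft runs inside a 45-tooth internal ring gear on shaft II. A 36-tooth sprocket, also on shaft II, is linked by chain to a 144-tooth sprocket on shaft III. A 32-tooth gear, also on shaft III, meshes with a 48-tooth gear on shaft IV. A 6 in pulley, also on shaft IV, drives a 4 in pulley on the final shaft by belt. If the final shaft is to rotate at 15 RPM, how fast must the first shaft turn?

90 RPM

Overall ratio R = 1.5 × 4 × 1.5 × 0.66667 = 6.
Required input speed = output speed × R = 15 × 6 = 90 RPM.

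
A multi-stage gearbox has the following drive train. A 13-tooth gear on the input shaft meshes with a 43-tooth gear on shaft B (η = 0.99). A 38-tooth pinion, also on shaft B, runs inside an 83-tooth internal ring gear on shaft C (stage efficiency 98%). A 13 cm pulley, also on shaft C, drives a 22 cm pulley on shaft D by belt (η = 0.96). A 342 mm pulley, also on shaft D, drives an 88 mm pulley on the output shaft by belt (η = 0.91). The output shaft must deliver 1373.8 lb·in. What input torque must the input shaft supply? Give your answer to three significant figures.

515 lb·in

Overall ratio R = 3.3077 × 2.1842 × 1.6923 × 0.25731 = 3.146; overall efficiency η = 0.99 × 0.98 × 0.96 × 0.91 = 0.8476.
Input torque = output torque / (R × η) = 1373.8 / (3.146 × 0.8476) = 515.22 lb·in.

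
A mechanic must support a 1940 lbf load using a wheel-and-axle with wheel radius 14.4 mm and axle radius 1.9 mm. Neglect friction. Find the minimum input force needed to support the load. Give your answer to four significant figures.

Wheel-and-axle MA = R/r = 14.4/1.9 = 7.5789.
Effort = load / MA = 1940 / 7.5789 = 255.97 lbf.

256.0 lbf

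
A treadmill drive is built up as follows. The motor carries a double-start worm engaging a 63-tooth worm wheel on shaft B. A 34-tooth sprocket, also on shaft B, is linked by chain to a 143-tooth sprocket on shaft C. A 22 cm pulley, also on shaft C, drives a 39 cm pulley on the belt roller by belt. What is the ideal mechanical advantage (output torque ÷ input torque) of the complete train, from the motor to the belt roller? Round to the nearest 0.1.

Each stage contributes driven/driver: worm 63/2 = 31.5, chain 143/34 = 4.2059, belt 39/22 = 1.7727.
Overall: 31.5 × 4.2059 × 1.7727 = 234.86.

234.9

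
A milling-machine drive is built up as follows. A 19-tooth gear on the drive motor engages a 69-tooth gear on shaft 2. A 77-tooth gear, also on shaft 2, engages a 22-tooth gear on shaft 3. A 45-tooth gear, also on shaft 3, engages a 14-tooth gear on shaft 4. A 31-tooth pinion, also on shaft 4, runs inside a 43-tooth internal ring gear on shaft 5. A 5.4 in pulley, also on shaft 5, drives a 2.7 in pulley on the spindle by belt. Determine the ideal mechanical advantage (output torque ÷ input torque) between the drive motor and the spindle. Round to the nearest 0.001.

0.224

Each stage contributes driven/driver: gear mesh 69/19 = 3.6316, gear mesh 22/77 = 0.28571, gear mesh 14/45 = 0.31111, internal gear 43/31 = 1.3871, belt 2.7/5.4 = 0.5.
Overall: 3.6316 × 0.28571 × 0.31111 × 1.3871 × 0.5 = 0.22388.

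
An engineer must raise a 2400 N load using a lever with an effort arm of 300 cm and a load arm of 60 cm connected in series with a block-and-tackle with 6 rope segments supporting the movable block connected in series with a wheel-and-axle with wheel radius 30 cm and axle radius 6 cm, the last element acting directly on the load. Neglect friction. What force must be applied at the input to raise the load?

16 N

Lever MA = effort arm / load arm = 300/60 = 5.
Block-and-tackle MA = number of supporting rope parts = 6.
Wheel-and-axle MA = R/r = 30/6 = 5.
Combined ideal MA = 5 × 6 × 5 = 150.
Effort = load / MA = 2400 / 150 = 16 N.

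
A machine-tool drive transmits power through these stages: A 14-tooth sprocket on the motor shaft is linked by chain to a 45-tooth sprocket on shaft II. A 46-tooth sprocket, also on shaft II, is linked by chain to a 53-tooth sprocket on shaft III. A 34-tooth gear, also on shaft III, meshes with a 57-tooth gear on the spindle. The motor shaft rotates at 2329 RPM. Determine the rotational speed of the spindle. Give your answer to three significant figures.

the motor shaft → shaft II (chain, 45/14): 2329 ÷ 3.2143 = 724.58 RPM
shaft II → shaft III (chain, 53/46): 724.58 ÷ 1.1522 = 628.88 RPM
shaft III → the spindle (gear mesh, 57/34): 628.88 ÷ 1.6765 = 375.12 RPM

375 RPM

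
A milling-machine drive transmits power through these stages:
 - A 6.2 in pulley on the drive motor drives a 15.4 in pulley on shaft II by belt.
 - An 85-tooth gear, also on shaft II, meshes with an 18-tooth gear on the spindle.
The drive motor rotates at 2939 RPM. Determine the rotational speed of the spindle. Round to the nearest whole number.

5587 RPM

Belt: ratio = 15.4/6.2 = 2.4839, so shaft II turns at 2939 / 2.4839 = 1183.2 RPM.
Gear mesh: ratio = 18/85 = 0.21176, so the spindle turns at 1183.2 / 0.21176 = 5587.5 RPM.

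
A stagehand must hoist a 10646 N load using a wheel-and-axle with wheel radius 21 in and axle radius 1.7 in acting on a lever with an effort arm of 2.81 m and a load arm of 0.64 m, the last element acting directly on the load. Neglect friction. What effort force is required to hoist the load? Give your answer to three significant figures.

196 N

Wheel-and-axle MA = R/r = 21/1.7 = 12.353.
Lever MA = effort arm / load arm = 2.81/0.64 = 4.3906.
Combined ideal MA = 12.353 × 4.3906 = 54.237.
Effort = load / MA = 10646 / 54.237 = 196.29 N.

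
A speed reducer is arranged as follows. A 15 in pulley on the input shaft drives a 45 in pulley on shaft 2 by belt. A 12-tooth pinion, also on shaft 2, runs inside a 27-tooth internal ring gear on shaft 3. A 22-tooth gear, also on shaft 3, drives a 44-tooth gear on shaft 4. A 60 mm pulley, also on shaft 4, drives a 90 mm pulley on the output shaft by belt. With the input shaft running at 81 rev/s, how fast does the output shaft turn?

Belt: ratio = 45/15 = 3, so shaft 2 turns at 81 / 3 = 27 rev/s.
Internal gear: ratio = 27/12 = 2.25, so shaft 3 turns at 27 / 2.25 = 12 rev/s.
Gear mesh: ratio = 44/22 = 2, so shaft 4 turns at 12 / 2 = 6 rev/s.
Belt: ratio = 90/60 = 1.5, so the output shaft turns at 6 / 1.5 = 4 rev/s.

4 rev/s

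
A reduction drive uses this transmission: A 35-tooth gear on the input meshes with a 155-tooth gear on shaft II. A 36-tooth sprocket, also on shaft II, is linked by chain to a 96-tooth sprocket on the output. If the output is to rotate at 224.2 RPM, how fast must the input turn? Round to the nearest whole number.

2648 RPM

Overall ratio R = 4.4286 × 2.6667 = 11.81.
Required input speed = output speed × R = 224.2 × 11.81 = 2647.7 RPM.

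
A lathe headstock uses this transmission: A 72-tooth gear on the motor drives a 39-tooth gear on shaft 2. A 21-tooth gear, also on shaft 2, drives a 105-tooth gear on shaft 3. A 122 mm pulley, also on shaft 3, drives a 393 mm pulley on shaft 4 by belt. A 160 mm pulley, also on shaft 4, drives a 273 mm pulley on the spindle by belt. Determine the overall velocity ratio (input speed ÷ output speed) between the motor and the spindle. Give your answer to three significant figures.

14.9

Each stage contributes driven/driver: gear mesh 39/72 = 0.54167, gear mesh 105/21 = 5, belt 393/122 = 3.2213, belt 273/160 = 1.7063.
Overall: 0.54167 × 5 × 3.2213 × 1.7063 = 14.886.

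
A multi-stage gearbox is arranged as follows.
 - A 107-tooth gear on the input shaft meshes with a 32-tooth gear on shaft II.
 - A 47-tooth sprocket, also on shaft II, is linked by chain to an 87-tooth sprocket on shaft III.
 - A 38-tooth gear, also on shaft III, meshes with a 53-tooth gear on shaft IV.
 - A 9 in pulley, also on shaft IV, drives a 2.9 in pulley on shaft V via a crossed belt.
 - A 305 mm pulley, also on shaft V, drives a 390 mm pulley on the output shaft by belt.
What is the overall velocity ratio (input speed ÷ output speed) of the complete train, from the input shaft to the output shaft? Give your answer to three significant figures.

Each stage contributes driven/driver: gear mesh 32/107 = 0.29907, chain 87/47 = 1.8511, gear mesh 53/38 = 1.3947, belt 2.9/9 = 0.32222, belt 390/305 = 1.2787.
Overall: 0.29907 × 1.8511 × 1.3947 × 0.32222 × 1.2787 = 0.31813.

0.318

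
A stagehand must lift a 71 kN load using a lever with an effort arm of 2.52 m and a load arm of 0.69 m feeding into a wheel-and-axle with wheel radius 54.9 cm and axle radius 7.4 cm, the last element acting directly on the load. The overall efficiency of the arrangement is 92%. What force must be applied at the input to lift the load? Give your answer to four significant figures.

Lever MA = effort arm / load arm = 2.52/0.69 = 3.6522.
Wheel-and-axle MA = R/r = 54.9/7.4 = 7.4189.
Combined ideal MA = 3.6522 × 7.4189 = 27.095.
Actual MA = 27.095 × 0.92 = 24.928.
Effort = load / actual MA = 71 / 24.928 = 2.8483 kN.

2.848 kN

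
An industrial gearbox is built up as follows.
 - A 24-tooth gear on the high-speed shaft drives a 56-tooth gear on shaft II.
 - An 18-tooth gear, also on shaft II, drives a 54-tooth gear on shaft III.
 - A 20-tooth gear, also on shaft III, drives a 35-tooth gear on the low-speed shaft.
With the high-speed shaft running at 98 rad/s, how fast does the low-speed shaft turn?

gear mesh 56/24 = 2.3333 → 98/2.3333 = 42 rad/s
gear mesh 54/18 = 3 → 42/3 = 14 rad/s
gear mesh 35/20 = 1.75 → 14/1.75 = 8 rad/s

8 rad/s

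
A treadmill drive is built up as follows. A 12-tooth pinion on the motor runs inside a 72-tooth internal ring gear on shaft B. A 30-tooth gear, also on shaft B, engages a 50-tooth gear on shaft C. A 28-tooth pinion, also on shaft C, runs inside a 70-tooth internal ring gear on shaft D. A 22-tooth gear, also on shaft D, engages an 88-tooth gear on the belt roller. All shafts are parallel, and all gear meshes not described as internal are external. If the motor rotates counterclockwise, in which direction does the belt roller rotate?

the motor → shaft B: internal mesh, same direction → CCW.
shaft B → shaft C: external mesh, 1 reversal → CW.
shaft C → shaft D: internal mesh, same direction → CW.
shaft D → the belt roller: external mesh, 1 reversal → CCW.
2 reversals in total — an even number — so the belt roller turns the same way as the motor.

counterclockwise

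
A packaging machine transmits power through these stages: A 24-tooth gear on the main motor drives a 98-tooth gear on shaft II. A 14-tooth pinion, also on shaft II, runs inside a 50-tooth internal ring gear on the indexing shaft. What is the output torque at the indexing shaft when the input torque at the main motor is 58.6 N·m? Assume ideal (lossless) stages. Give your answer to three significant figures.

855 N·m

gear mesh 98/24 = 4.0833 → τ = 58.6·4.0833 = 239.28 N·m
internal gear 50/14 = 3.5714 → τ = 239.28·3.5714 = 854.58 N·m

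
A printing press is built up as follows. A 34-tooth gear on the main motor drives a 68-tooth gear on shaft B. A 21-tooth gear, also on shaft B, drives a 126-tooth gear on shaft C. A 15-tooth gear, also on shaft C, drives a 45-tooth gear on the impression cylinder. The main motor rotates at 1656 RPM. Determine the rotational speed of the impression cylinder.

46 RPM

gear mesh 68/34 = 2 → 1656/2 = 828 RPM
gear mesh 126/21 = 6 → 828/6 = 138 RPM
gear mesh 45/15 = 3 → 138/3 = 46 RPM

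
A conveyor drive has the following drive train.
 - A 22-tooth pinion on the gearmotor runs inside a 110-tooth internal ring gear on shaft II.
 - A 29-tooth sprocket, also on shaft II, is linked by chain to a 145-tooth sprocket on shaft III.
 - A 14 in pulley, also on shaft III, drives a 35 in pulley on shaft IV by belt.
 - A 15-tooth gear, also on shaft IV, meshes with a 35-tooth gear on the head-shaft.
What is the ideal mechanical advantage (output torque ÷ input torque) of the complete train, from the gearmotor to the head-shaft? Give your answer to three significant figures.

Each stage contributes driven/driver: internal gear 110/22 = 5, chain 145/29 = 5, belt 35/14 = 2.5, gear mesh 35/15 = 2.3333.
Overall: 5 × 5 × 2.5 × 2.3333 = 145.83.

146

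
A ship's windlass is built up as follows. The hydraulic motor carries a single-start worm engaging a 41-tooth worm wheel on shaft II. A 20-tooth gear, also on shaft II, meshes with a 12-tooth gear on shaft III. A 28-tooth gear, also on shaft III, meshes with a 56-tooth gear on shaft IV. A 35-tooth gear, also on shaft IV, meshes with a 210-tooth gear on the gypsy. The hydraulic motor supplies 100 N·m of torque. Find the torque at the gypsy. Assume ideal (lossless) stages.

worm 41/1 = 41 → τ = 100·41 = 4100 N·m
gear mesh 12/20 = 0.6 → τ = 4100·0.6 = 2460 N·m
gear mesh 56/28 = 2 → τ = 2460·2 = 4920 N·m
gear mesh 210/35 = 6 → τ = 4920·6 = 29520 N·m

29520 N·m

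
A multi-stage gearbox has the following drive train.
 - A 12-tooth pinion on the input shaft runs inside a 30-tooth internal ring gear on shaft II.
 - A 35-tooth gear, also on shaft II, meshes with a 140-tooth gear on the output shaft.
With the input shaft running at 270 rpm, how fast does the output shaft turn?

27 rpm

Internal gear: ratio = 30/12 = 2.5, so shaft II turns at 270 / 2.5 = 108 rpm.
Gear mesh: ratio = 140/35 = 4, so the output shaft turns at 108 / 4 = 27 rpm.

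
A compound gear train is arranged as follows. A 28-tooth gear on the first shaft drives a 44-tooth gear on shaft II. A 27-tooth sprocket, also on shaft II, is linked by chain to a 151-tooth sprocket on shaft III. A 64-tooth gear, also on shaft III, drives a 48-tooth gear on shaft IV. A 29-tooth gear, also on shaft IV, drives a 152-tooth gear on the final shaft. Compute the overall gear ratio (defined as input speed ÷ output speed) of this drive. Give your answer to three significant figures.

Each stage contributes driven/driver: gear mesh 44/28 = 1.5714, chain 151/27 = 5.5926, gear mesh 48/64 = 0.75, gear mesh 152/29 = 5.2414.
Overall: 1.5714 × 5.5926 × 0.75 × 5.2414 = 34.547.

34.5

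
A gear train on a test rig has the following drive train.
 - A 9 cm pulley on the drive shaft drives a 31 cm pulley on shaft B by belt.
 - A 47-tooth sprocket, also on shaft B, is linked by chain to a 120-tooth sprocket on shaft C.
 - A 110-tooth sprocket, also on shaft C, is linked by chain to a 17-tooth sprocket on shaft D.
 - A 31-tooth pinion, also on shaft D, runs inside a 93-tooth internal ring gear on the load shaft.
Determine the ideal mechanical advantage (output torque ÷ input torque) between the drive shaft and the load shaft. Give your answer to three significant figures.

Each stage contributes driven/driver: belt 31/9 = 3.4444, chain 120/47 = 2.5532, chain 17/110 = 0.15455, internal gear 93/31 = 3.
Overall: 3.4444 × 2.5532 × 0.15455 × 3 = 4.0774.

4.08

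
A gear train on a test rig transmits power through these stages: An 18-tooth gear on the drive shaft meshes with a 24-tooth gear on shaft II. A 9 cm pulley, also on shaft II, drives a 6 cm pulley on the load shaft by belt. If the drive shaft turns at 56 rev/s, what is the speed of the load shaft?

63 rev/s

the drive shaft → shaft II (gear mesh, 24/18): 56 ÷ 1.3333 = 42 rev/s
shaft II → the load shaft (belt, 6/9): 42 ÷ 0.66667 = 63 rev/s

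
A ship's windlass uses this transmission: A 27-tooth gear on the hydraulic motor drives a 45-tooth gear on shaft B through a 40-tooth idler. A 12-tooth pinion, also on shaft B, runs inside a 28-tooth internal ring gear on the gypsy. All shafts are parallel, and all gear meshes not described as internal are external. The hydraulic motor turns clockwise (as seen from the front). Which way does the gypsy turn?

the hydraulic motor → shaft B: driver → idler → driven is 2 external meshes, 2 reversals → CW.
shaft B → the gypsy: internal mesh, same direction → CW.
2 reversals in total — an even number — so the gypsy turns the same way as the hydraulic motor.

clockwise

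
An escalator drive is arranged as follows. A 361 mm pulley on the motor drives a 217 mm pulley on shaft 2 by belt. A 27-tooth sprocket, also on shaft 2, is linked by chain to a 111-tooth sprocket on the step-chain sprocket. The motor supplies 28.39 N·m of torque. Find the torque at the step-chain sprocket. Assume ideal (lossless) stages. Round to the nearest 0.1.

Belt: ratio = 217/361 = 0.60111; torque at shaft 2 = 28.39 × 0.60111 = 17.065 N·m.
Chain: ratio = 111/27 = 4.1111; torque at the step-chain sprocket = 17.065 × 4.1111 = 70.158 N·m.

70.2 N·m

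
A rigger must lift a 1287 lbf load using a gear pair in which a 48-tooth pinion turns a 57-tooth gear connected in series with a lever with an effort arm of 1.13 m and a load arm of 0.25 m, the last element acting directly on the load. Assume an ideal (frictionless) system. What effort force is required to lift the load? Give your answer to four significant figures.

239.8 lbf

Gear pair MA = 57/48 = 1.1875.
Lever MA = effort arm / load arm = 1.13/0.25 = 4.52.
Combined ideal MA = 1.1875 × 4.52 = 5.3675.
Effort = load / MA = 1287 / 5.3675 = 239.78 lbf.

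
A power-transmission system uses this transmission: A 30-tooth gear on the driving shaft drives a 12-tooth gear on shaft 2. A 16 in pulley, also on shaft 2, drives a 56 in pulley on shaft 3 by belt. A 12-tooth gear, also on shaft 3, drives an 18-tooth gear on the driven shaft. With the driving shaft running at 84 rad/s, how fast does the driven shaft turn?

40 rad/s

Gear mesh: ratio = 12/30 = 0.4, so shaft 2 turns at 84 / 0.4 = 210 rad/s.
Belt: ratio = 56/16 = 3.5, so shaft 3 turns at 210 / 3.5 = 60 rad/s.
Gear mesh: ratio = 18/12 = 1.5, so the driven shaft turns at 60 / 1.5 = 40 rad/s.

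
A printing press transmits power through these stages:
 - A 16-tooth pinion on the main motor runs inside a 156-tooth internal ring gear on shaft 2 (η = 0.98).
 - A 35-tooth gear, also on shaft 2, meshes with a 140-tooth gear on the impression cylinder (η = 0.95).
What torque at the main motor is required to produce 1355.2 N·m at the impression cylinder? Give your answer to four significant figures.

37.32 N·m

Overall ratio R = 9.75 × 4 = 39; overall efficiency η = 0.98 × 0.95 = 0.9310.
Input torque = output torque / (R × η) = 1355.2 / (39 × 0.9310) = 37.324 N·m.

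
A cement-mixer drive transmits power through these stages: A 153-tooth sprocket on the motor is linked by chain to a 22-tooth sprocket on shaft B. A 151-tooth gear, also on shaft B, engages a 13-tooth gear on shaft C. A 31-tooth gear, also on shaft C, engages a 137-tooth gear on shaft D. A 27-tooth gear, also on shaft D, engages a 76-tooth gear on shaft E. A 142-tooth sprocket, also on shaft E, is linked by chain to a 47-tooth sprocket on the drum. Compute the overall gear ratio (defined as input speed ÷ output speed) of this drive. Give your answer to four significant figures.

0.05097

Each stage contributes driven/driver: chain 22/153 = 0.14379, gear mesh 13/151 = 0.086093, gear mesh 137/31 = 4.4194, gear mesh 76/27 = 2.8148, chain 47/142 = 0.33099.
Overall: 0.14379 × 0.086093 × 4.4194 × 2.8148 × 0.33099 = 0.05097.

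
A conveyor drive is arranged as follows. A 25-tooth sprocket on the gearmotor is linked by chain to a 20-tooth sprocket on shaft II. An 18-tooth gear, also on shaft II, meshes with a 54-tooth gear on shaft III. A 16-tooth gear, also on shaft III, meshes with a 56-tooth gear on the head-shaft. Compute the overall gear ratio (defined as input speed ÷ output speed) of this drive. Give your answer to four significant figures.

Each stage contributes driven/driver: chain 20/25 = 0.8, gear mesh 54/18 = 3, gear mesh 56/16 = 3.5.
Overall: 0.8 × 3 × 3.5 = 8.4.

8.400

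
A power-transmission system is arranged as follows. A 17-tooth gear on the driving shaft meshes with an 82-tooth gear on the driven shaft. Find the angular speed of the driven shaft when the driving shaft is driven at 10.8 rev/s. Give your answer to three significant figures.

the driving shaft → the driven shaft (gear mesh, 82/17): 10.8 ÷ 4.8235 = 2.239 rev/s

2.24 rev/s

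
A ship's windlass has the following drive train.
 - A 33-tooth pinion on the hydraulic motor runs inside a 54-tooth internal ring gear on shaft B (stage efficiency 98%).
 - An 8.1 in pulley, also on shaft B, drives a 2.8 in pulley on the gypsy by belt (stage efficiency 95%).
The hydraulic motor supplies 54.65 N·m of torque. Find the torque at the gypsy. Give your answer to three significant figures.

Internal gear: ratio = 54/33 = 1.6364; torque at shaft B = 54.65 × 1.6364 × 0.98 = 87.639 N·m.
Belt: ratio = 2.8/8.1 = 0.34568; torque at the gypsy = 87.639 × 0.34568 × 0.95 = 28.78 N·m.

28.8 N·m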